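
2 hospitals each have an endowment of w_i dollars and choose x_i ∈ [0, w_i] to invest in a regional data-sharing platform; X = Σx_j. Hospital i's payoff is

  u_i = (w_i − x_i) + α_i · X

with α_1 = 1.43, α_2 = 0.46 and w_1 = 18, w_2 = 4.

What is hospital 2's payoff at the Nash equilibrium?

∂u_i/∂x_i = α_i − 1, so hospital i contributes w_i if α_i > 1, else 0.
α_i > 1 for i ∈ {1}; NE contributions (18, 0), X = 18.
u_2 = (4 − 0) + 0.46·18 = 12.28.

12.28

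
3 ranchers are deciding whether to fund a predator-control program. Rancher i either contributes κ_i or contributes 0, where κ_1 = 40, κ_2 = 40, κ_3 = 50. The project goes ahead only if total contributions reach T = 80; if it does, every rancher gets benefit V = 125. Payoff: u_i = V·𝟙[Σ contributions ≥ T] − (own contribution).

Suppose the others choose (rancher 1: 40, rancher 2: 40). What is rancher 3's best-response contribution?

0

Others' total = 80 ≥ 80; contributing adds cost 50 for no extra benefit.
Best response: 0.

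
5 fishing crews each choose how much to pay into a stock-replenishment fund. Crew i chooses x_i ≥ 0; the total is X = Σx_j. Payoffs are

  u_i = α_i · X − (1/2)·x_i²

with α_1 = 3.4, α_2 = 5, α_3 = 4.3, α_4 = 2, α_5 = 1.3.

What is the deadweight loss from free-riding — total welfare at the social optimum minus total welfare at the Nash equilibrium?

414.37

Crew i's FOC: ∂u_i/∂x_i = α_i − x_i = 0, so x_i* = α_i.
NE contributions = (3.4, 5, 4.3, 2, 1.3); X = 16.
W^NE = (Σα)·X − ½Σα_i² = 16² − ½·60.74 = 225.63.
Planner sets x_i = Σα_j = 16 for every i, so X^SO = 5·16 = 80.
W^SO = (Σα)·X^SO − ½·5·(Σα)² = (5/2)·16² = 640.
Deadweight loss = W^SO − W^NE = 414.37.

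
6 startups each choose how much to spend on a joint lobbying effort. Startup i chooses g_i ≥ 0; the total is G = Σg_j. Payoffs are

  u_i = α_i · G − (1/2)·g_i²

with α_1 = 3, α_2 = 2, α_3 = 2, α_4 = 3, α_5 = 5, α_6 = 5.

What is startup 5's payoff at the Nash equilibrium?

Startup i's FOC: ∂u_i/∂g_i = α_i − g_i = 0, so g_i* = α_i.
NE contributions = (3, 2, 2, 3, 5, 5); G = 20.
u_5 = α_5·G − ½·(g_5)² = 5·20 − ½·5² = 87.5.

87.5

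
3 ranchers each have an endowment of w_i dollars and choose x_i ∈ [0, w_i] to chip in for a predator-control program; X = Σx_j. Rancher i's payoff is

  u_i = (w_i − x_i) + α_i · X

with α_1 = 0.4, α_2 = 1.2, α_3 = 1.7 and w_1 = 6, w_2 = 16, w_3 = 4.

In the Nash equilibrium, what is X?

20

∂u_i/∂x_i = α_i − 1, so rancher i contributes w_i if α_i > 1, else 0.
α_i > 1 for i ∈ {2, 3}; NE contributions (0, 16, 4), X = 20.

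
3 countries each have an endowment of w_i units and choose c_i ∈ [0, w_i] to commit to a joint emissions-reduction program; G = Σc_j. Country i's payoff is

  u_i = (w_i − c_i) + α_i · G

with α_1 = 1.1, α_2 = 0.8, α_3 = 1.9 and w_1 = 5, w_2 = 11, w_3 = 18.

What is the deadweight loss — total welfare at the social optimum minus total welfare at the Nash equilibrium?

30.8

∂u_i/∂c_i = α_i − 1, so country i contributes w_i if α_i > 1, else 0.
α_i > 1 for i ∈ {1, 3}; NE contributions (5, 0, 18), G = 23.
W^NE = Σw_i − G^NE + (Σα_i)·G^NE = 34 + 2.8·23 = 98.4.
Planner: ∂(Σu_j)/∂c_i = Σα_j − 1 = 2.8 > 0, so everyone contributes w_i; G^SO = 34, W^SO = 34 + 2.8·34 = 129.2.
Deadweight loss = 30.8.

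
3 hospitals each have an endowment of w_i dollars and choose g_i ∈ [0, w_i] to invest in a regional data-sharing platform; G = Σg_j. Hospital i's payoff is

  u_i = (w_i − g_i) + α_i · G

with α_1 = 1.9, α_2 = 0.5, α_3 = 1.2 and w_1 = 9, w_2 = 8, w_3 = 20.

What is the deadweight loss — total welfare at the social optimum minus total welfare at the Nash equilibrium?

∂u_i/∂g_i = α_i − 1, so hospital i contributes w_i if α_i > 1, else 0.
α_i > 1 for i ∈ {1, 3}; NE contributions (9, 0, 20), G = 29.
W^NE = Σw_i − G^NE + (Σα_i)·G^NE = 37 + 2.6·29 = 112.4.
Planner: ∂(Σu_j)/∂g_i = Σα_j − 1 = 2.6 > 0, so everyone contributes w_i; G^SO = 37, W^SO = 37 + 2.6·37 = 133.2.
Deadweight loss = 20.8.

20.8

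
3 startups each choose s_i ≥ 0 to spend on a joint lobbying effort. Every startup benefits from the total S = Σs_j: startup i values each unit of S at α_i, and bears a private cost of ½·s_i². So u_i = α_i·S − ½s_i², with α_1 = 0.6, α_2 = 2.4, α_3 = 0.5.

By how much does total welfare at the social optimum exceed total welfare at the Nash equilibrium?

9.31

Startup i's FOC: ∂u_i/∂s_i = α_i − s_i = 0, so s_i* = α_i.
NE contributions = (0.6, 2.4, 0.5); S = 3.5.
W^NE = (Σα)·S − ½Σα_i² = 3.5² − ½·6.37 = 9.065.
Planner sets s_i = Σα_j = 3.5 for every i, so S^SO = 3·3.5 = 10.5.
W^SO = (Σα)·S^SO − ½·3·(Σα)² = (3/2)·3.5² = 18.375.
Deadweight loss = W^SO − W^NE = 9.31.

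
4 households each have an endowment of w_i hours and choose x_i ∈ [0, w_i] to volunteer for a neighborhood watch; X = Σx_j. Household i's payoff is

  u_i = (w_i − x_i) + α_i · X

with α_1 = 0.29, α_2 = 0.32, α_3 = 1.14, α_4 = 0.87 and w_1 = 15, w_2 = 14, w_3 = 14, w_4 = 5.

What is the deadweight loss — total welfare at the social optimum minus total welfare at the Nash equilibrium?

∂u_i/∂x_i = α_i − 1, so household i contributes w_i if α_i > 1, else 0.
α_i > 1 for i ∈ {3}; NE contributions (0, 0, 14, 0), X = 14.
W^NE = Σw_i − X^NE + (Σα_i)·X^NE = 48 + 1.62·14 = 70.68.
Planner: ∂(Σu_j)/∂x_i = Σα_j − 1 = 1.62 > 0, so everyone contributes w_i; X^SO = 48, W^SO = 48 + 1.62·48 = 125.76.
Deadweight loss = 55.08.

55.08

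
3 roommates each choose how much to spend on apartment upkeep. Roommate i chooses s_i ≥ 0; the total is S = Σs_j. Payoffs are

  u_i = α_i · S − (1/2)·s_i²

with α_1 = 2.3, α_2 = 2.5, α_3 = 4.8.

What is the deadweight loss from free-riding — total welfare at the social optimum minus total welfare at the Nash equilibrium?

63.37

Roommate i's FOC: ∂u_i/∂s_i = α_i − s_i = 0, so s_i* = α_i.
NE contributions = (2.3, 2.5, 4.8); S = 9.6.
W^NE = (Σα)·S − ½Σα_i² = 9.6² − ½·34.58 = 74.87.
Planner sets s_i = Σα_j = 9.6 for every i, so S^SO = 3·9.6 = 28.8.
W^SO = (Σα)·S^SO − ½·3·(Σα)² = (3/2)·9.6² = 138.24.
Deadweight loss = W^SO − W^NE = 63.37.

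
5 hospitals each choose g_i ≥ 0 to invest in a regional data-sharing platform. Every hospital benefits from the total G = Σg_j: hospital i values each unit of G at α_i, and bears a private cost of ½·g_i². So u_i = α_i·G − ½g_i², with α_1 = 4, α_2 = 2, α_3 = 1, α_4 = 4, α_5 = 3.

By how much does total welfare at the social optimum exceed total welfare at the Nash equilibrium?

317

Hospital i's FOC: ∂u_i/∂g_i = α_i − g_i = 0, so g_i* = α_i.
NE contributions = (4, 2, 1, 4, 3); G = 14.
W^NE = (Σα)·G − ½Σα_i² = 14² − ½·46 = 173.
Planner sets g_i = Σα_j = 14 for every i, so G^SO = 5·14 = 70.
W^SO = (Σα)·G^SO − ½·5·(Σα)² = (5/2)·14² = 490.
Deadweight loss = W^SO − W^NE = 317.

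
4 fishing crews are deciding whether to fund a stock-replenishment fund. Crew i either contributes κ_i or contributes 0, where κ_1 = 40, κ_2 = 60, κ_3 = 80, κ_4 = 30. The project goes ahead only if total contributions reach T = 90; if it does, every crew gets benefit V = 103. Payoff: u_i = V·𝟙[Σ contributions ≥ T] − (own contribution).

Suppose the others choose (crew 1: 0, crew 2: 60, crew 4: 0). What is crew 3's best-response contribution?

Others' total = 60. Contributing 80 brings total to 140 ≥ 90: gain V − κ_3 = 23.
Best response: 80.

80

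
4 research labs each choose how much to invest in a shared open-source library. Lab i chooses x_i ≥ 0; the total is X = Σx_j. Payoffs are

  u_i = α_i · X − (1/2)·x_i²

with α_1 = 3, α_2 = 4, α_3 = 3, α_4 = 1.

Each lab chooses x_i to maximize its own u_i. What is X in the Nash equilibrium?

11

Lab i's FOC: ∂u_i/∂x_i = α_i − x_i = 0, so x_i* = α_i.
NE contributions = (3, 4, 3, 1); X = 11.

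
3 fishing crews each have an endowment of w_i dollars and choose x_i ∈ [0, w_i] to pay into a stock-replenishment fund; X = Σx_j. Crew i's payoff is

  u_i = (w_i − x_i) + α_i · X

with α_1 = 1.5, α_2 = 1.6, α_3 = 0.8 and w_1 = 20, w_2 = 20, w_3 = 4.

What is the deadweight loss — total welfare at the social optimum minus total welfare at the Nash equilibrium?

11.6

∂u_i/∂x_i = α_i − 1, so crew i contributes w_i if α_i > 1, else 0.
α_i > 1 for i ∈ {1, 2}; NE contributions (20, 20, 0), X = 40.
W^NE = Σw_i − X^NE + (Σα_i)·X^NE = 44 + 2.9·40 = 160.
Planner: ∂(Σu_j)/∂x_i = Σα_j − 1 = 2.9 > 0, so everyone contributes w_i; X^SO = 44, W^SO = 44 + 2.9·44 = 171.6.
Deadweight loss = 11.6.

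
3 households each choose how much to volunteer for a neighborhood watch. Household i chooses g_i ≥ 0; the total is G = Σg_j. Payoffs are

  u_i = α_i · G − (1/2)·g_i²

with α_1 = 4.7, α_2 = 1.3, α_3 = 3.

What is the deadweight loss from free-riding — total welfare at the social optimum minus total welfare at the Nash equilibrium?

Household i's FOC: ∂u_i/∂g_i = α_i − g_i = 0, so g_i* = α_i.
NE contributions = (4.7, 1.3, 3); G = 9.
W^NE = (Σα)·G − ½Σα_i² = 9² − ½·32.78 = 64.61.
Planner sets g_i = Σα_j = 9 for every i, so G^SO = 3·9 = 27.
W^SO = (Σα)·G^SO − ½·3·(Σα)² = (3/2)·9² = 121.5.
Deadweight loss = W^SO − W^NE = 56.89.

56.89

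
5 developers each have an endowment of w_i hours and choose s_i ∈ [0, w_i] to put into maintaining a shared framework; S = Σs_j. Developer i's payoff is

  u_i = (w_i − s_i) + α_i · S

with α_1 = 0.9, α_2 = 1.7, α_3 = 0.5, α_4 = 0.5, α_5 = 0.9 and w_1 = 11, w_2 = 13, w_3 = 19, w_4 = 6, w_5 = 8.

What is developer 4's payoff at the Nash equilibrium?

∂u_i/∂s_i = α_i − 1, so developer i contributes w_i if α_i > 1, else 0.
α_i > 1 for i ∈ {2}; NE contributions (0, 13, 0, 0, 0), S = 13.
u_4 = (6 − 0) + 0.5·13 = 12.5.

12.5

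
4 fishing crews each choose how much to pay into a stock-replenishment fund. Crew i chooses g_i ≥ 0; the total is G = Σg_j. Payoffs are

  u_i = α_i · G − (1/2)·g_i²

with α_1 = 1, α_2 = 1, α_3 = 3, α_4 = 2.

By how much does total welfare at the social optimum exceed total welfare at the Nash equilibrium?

Crew i's FOC: ∂u_i/∂g_i = α_i − g_i = 0, so g_i* = α_i.
NE contributions = (1, 1, 3, 2); G = 7.
W^NE = (Σα)·G − ½Σα_i² = 7² − ½·15 = 41.5.
Planner sets g_i = Σα_j = 7 for every i, so G^SO = 4·7 = 28.
W^SO = (Σα)·G^SO − ½·4·(Σα)² = (4/2)·7² = 98.
Deadweight loss = W^SO − W^NE = 56.5.

56.5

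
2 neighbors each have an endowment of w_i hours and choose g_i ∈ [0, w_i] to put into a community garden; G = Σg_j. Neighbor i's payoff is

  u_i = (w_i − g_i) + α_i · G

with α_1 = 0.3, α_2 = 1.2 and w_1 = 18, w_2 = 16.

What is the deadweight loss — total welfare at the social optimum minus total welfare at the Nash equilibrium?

∂u_i/∂g_i = α_i − 1, so neighbor i contributes w_i if α_i > 1, else 0.
α_i > 1 for i ∈ {2}; NE contributions (0, 16), G = 16.
W^NE = Σw_i − G^NE + (Σα_i)·G^NE = 34 + 0.5·16 = 42.
Planner: ∂(Σu_j)/∂g_i = Σα_j − 1 = 0.5 > 0, so everyone contributes w_i; G^SO = 34, W^SO = 34 + 0.5·34 = 51.
Deadweight loss = 9.

9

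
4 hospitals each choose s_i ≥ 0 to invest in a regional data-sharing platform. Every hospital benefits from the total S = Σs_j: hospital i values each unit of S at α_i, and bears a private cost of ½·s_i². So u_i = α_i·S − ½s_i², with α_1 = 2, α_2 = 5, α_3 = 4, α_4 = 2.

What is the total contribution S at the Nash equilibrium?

13

Hospital i's FOC: ∂u_i/∂s_i = α_i − s_i = 0, so s_i* = α_i.
NE contributions = (2, 5, 4, 2); S = 13.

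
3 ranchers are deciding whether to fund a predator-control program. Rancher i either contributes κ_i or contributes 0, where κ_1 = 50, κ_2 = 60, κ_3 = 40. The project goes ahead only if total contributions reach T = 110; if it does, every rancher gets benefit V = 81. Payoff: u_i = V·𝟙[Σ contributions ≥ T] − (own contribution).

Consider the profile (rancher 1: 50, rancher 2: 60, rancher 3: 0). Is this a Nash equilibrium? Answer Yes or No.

Yes

Total = 110 ≥ 110: provided.
Rancher 1 (pledges 50, payoff 31): dropping to 0 → total 60, payoff 0. No gain.
Rancher 2 (pledges 60, payoff 21): dropping to 0 → total 50, payoff 0. No gain.
Rancher 3 (pledges 0, payoff 81): pledging 40 → total 150, payoff 41. No gain.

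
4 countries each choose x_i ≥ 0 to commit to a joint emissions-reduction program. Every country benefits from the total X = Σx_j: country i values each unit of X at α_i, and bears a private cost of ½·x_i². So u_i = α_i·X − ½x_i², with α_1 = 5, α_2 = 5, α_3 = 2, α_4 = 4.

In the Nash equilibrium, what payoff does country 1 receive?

67.5

Country i's FOC: ∂u_i/∂x_i = α_i − x_i = 0, so x_i* = α_i.
NE contributions = (5, 5, 2, 4); X = 16.
u_1 = α_1·X − ½·(x_1)² = 5·16 − ½·5² = 67.5.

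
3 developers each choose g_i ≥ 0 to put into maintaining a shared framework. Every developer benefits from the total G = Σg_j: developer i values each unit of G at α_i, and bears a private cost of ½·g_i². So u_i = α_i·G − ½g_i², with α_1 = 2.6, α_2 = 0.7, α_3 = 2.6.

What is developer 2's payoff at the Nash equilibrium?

Developer i's FOC: ∂u_i/∂g_i = α_i − g_i = 0, so g_i* = α_i.
NE contributions = (2.6, 0.7, 2.6); G = 5.9.
u_2 = α_2·G − ½·(g_2)² = 0.7·5.9 − ½·0.7² = 3.885.

3.885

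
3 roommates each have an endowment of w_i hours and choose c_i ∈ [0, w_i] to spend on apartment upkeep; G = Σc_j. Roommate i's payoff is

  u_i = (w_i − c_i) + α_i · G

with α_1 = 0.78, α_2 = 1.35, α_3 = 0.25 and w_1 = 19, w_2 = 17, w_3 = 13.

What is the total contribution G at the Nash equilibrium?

17

∂u_i/∂c_i = α_i − 1, so roommate i contributes w_i if α_i > 1, else 0.
α_i > 1 for i ∈ {2}; NE contributions (0, 17, 0), G = 17.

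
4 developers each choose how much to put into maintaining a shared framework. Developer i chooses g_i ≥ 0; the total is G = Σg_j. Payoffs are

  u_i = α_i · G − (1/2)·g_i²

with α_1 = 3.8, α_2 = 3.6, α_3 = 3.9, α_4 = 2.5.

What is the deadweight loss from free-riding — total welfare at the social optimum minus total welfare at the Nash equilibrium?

Developer i's FOC: ∂u_i/∂g_i = α_i − g_i = 0, so g_i* = α_i.
NE contributions = (3.8, 3.6, 3.9, 2.5); G = 13.8.
W^NE = (Σα)·G − ½Σα_i² = 13.8² − ½·48.86 = 166.01.
Planner sets g_i = Σα_j = 13.8 for every i, so G^SO = 4·13.8 = 55.2.
W^SO = (Σα)·G^SO − ½·4·(Σα)² = (4/2)·13.8² = 380.88.
Deadweight loss = W^SO − W^NE = 214.87.

214.87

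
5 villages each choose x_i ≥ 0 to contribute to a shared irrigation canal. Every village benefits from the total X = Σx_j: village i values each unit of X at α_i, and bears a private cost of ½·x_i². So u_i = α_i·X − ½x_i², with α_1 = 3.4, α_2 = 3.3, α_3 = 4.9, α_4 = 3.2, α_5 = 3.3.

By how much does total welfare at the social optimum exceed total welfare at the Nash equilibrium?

525.21

Village i's FOC: ∂u_i/∂x_i = α_i − x_i = 0, so x_i* = α_i.
NE contributions = (3.4, 3.3, 4.9, 3.2, 3.3); X = 18.1.
W^NE = (Σα)·X − ½Σα_i² = 18.1² − ½·67.59 = 293.815.
Planner sets x_i = Σα_j = 18.1 for every i, so X^SO = 5·18.1 = 90.5.
W^SO = (Σα)·X^SO − ½·5·(Σα)² = (5/2)·18.1² = 819.025.
Deadweight loss = W^SO − W^NE = 525.21.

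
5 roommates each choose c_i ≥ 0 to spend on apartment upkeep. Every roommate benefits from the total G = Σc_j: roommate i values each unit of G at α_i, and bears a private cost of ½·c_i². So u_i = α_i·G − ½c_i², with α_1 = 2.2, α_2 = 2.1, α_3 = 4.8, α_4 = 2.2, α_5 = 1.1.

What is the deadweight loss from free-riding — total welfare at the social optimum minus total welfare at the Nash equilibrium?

249.81

Roommate i's FOC: ∂u_i/∂c_i = α_i − c_i = 0, so c_i* = α_i.
NE contributions = (2.2, 2.1, 4.8, 2.2, 1.1); G = 12.4.
W^NE = (Σα)·G − ½Σα_i² = 12.4² − ½·38.34 = 134.59.
Planner sets c_i = Σα_j = 12.4 for every i, so G^SO = 5·12.4 = 62.
W^SO = (Σα)·G^SO − ½·5·(Σα)² = (5/2)·12.4² = 384.4.
Deadweight loss = W^SO − W^NE = 249.81.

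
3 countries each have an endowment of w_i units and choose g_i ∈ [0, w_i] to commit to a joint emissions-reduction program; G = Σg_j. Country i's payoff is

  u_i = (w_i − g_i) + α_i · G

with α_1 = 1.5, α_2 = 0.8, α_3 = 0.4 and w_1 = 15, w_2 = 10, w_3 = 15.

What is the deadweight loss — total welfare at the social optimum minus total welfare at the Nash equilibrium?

42.5

∂u_i/∂g_i = α_i − 1, so country i contributes w_i if α_i > 1, else 0.
α_i > 1 for i ∈ {1}; NE contributions (15, 0, 0), G = 15.
W^NE = Σw_i − G^NE + (Σα_i)·G^NE = 40 + 1.7·15 = 65.5.
Planner: ∂(Σu_j)/∂g_i = Σα_j − 1 = 1.7 > 0, so everyone contributes w_i; G^SO = 40, W^SO = 40 + 1.7·40 = 108.
Deadweight loss = 42.5.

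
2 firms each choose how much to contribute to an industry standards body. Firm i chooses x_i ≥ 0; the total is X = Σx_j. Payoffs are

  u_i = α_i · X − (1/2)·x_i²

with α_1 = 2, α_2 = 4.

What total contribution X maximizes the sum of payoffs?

12

Planner FOC: ∂(Σu_j)/∂x_i = (Σα_j) − x_i = 0, so x_i^SO = Σα_j = 6 for every i; X^SO = 12.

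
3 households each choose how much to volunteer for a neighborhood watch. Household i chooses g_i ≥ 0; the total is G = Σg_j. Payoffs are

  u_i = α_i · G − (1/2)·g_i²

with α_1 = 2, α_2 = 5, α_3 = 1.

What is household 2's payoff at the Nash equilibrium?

27.5

Household i's FOC: ∂u_i/∂g_i = α_i − g_i = 0, so g_i* = α_i.
NE contributions = (2, 5, 1); G = 8.
u_2 = α_2·G − ½·(g_2)² = 5·8 − ½·5² = 27.5.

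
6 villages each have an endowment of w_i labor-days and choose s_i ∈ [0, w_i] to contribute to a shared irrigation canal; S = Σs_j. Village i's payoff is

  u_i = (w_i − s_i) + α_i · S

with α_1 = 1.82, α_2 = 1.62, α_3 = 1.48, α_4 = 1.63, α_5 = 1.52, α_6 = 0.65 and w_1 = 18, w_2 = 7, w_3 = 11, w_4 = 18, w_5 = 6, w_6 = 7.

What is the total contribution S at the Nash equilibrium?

∂u_i/∂s_i = α_i − 1, so village i contributes w_i if α_i > 1, else 0.
α_i > 1 for i ∈ {1, 2, 3, 4, 5}; NE contributions (18, 7, 11, 18, 6, 0), S = 60.

60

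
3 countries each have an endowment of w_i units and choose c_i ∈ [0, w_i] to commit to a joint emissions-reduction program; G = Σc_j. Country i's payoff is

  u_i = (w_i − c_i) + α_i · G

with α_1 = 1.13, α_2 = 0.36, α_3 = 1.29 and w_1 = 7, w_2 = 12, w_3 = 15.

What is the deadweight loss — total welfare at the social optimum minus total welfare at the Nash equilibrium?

21.36

∂u_i/∂c_i = α_i − 1, so country i contributes w_i if α_i > 1, else 0.
α_i > 1 for i ∈ {1, 3}; NE contributions (7, 0, 15), G = 22.
W^NE = Σw_i − G^NE + (Σα_i)·G^NE = 34 + 1.78·22 = 73.16.
Planner: ∂(Σu_j)/∂c_i = Σα_j − 1 = 1.78 > 0, so everyone contributes w_i; G^SO = 34, W^SO = 34 + 1.78·34 = 94.52.
Deadweight loss = 21.36.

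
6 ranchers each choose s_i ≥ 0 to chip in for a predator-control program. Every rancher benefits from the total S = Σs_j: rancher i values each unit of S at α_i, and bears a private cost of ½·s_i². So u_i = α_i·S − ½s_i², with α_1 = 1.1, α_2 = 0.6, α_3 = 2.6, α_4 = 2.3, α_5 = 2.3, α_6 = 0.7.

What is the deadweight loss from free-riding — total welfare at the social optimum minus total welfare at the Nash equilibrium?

194.02

Rancher i's FOC: ∂u_i/∂s_i = α_i − s_i = 0, so s_i* = α_i.
NE contributions = (1.1, 0.6, 2.6, 2.3, 2.3, 0.7); S = 9.6.
W^NE = (Σα)·S − ½Σα_i² = 9.6² − ½·19.4 = 82.46.
Planner sets s_i = Σα_j = 9.6 for every i, so S^SO = 6·9.6 = 57.6.
W^SO = (Σα)·S^SO − ½·6·(Σα)² = (6/2)·9.6² = 276.48.
Deadweight loss = W^SO − W^NE = 194.02.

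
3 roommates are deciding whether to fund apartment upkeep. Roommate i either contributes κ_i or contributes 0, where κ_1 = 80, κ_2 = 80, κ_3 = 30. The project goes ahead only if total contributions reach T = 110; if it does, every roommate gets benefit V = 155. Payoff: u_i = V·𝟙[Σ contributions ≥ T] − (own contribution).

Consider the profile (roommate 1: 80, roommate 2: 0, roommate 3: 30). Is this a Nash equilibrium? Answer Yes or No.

Total = 110 ≥ 110: provided.
Roommate 1 (pledges 80, payoff 75): dropping to 0 → total 30, payoff 0. No gain.
Roommate 2 (pledges 0, payoff 155): pledging 80 → total 190, payoff 75. No gain.
Roommate 3 (pledges 30, payoff 125): dropping to 0 → total 80, payoff 0. No gain.

Yes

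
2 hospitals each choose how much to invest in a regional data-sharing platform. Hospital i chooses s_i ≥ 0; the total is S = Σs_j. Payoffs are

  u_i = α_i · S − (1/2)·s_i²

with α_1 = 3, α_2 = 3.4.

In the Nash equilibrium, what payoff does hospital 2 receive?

Hospital i's FOC: ∂u_i/∂s_i = α_i − s_i = 0, so s_i* = α_i.
NE contributions = (3, 3.4); S = 6.4.
u_2 = α_2·S − ½·(s_2)² = 3.4·6.4 − ½·3.4² = 15.98.

15.98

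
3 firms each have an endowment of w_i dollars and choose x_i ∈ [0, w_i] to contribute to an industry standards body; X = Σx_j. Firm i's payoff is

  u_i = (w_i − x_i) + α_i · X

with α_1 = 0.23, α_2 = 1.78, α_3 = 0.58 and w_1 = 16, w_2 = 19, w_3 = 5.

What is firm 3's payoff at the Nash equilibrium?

∂u_i/∂x_i = α_i − 1, so firm i contributes w_i if α_i > 1, else 0.
α_i > 1 for i ∈ {2}; NE contributions (0, 19, 0), X = 19.
u_3 = (5 − 0) + 0.58·19 = 16.02.

16.02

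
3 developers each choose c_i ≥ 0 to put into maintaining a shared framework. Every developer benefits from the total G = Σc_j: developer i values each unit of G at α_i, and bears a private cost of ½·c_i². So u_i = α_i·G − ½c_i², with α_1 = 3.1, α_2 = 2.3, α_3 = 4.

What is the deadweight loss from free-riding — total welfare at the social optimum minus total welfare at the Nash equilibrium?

59.63

Developer i's FOC: ∂u_i/∂c_i = α_i − c_i = 0, so c_i* = α_i.
NE contributions = (3.1, 2.3, 4); G = 9.4.
W^NE = (Σα)·G − ½Σα_i² = 9.4² − ½·30.9 = 72.91.
Planner sets c_i = Σα_j = 9.4 for every i, so G^SO = 3·9.4 = 28.2.
W^SO = (Σα)·G^SO − ½·3·(Σα)² = (3/2)·9.4² = 132.54.
Deadweight loss = W^SO − W^NE = 59.63.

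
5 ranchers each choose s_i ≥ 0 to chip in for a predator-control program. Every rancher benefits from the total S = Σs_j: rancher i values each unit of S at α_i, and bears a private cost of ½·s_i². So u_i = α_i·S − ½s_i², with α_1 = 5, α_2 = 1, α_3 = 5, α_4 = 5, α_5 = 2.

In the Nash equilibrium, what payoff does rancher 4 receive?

Rancher i's FOC: ∂u_i/∂s_i = α_i − s_i = 0, so s_i* = α_i.
NE contributions = (5, 1, 5, 5, 2); S = 18.
u_4 = α_4·S − ½·(s_4)² = 5·18 − ½·5² = 77.5.

77.5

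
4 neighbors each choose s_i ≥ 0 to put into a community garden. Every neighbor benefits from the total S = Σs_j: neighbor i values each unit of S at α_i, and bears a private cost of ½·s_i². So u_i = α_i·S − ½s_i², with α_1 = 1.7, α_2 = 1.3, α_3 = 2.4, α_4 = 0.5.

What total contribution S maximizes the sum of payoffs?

Planner FOC: ∂(Σu_j)/∂s_i = (Σα_j) − s_i = 0, so s_i^SO = Σα_j = 5.9 for every i; S^SO = 23.6.

23.6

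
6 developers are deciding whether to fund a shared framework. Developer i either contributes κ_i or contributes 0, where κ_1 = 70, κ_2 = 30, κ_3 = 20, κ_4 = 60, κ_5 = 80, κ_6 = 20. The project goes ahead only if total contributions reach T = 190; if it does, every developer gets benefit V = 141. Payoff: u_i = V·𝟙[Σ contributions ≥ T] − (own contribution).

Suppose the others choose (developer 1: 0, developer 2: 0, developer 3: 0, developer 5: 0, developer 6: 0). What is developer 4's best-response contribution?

Others' total = 0. Even contributing 60 gives 60 < 190: no benefit either way.
Best response: 0.

0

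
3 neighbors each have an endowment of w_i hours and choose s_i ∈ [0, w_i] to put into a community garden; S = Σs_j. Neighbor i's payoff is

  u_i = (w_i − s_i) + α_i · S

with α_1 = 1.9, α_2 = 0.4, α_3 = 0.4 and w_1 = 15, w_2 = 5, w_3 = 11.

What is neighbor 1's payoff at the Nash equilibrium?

∂u_i/∂s_i = α_i − 1, so neighbor i contributes w_i if α_i > 1, else 0.
α_i > 1 for i ∈ {1}; NE contributions (15, 0, 0), S = 15.
u_1 = (15 − 15) + 1.9·15 = 28.5.

28.5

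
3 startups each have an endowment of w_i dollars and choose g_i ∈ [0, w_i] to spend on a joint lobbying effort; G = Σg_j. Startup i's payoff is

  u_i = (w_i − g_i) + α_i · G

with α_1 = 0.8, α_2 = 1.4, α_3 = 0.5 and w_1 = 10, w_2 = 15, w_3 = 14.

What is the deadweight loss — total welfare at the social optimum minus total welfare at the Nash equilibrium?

40.8

∂u_i/∂g_i = α_i − 1, so startup i contributes w_i if α_i > 1, else 0.
α_i > 1 for i ∈ {2}; NE contributions (0, 15, 0), G = 15.
W^NE = Σw_i − G^NE + (Σα_i)·G^NE = 39 + 1.7·15 = 64.5.
Planner: ∂(Σu_j)/∂g_i = Σα_j − 1 = 1.7 > 0, so everyone contributes w_i; G^SO = 39, W^SO = 39 + 1.7·39 = 105.3.
Deadweight loss = 40.8.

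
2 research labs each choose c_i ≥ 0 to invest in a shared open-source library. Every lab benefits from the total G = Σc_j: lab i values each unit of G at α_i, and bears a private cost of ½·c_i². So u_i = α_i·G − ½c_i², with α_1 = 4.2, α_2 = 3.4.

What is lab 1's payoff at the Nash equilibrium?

23.1

Lab i's FOC: ∂u_i/∂c_i = α_i − c_i = 0, so c_i* = α_i.
NE contributions = (4.2, 3.4); G = 7.6.
u_1 = α_1·G − ½·(c_1)² = 4.2·7.6 − ½·4.2² = 23.1.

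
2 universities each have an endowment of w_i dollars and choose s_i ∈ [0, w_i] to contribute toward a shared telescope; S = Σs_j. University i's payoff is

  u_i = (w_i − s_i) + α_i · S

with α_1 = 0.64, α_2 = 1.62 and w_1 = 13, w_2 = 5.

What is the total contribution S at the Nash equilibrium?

∂u_i/∂s_i = α_i − 1, so university i contributes w_i if α_i > 1, else 0.
α_i > 1 for i ∈ {2}; NE contributions (0, 5), S = 5.

5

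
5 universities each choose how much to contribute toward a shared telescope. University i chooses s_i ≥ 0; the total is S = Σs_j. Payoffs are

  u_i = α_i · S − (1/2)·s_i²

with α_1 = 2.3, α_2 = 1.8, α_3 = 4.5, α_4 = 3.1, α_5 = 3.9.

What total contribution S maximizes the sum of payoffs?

Planner FOC: ∂(Σu_j)/∂s_i = (Σα_j) − s_i = 0, so s_i^SO = Σα_j = 15.6 for every i; S^SO = 78.

78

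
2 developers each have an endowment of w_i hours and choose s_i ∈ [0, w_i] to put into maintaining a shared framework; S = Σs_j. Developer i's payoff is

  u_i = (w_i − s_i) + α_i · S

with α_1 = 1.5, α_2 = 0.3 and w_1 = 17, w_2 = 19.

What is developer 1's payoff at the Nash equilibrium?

25.5

∂u_i/∂s_i = α_i − 1, so developer i contributes w_i if α_i > 1, else 0.
α_i > 1 for i ∈ {1}; NE contributions (17, 0), S = 17.
u_1 = (17 − 17) + 1.5·17 = 25.5.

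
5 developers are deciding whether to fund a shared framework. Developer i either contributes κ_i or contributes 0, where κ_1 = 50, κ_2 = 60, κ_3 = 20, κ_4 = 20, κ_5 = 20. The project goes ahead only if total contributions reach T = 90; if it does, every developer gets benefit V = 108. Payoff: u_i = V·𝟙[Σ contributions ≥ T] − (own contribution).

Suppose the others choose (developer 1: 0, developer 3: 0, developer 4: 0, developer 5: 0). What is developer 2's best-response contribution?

Others' total = 0. Even contributing 60 gives 60 < 90: no benefit either way.
Best response: 0.

0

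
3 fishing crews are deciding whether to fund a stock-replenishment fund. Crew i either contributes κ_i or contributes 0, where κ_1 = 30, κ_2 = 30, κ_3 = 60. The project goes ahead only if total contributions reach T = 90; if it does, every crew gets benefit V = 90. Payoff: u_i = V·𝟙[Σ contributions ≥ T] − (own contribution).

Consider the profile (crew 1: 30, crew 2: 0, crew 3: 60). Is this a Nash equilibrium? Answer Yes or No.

Yes

Total = 90 ≥ 90: provided.
Crew 1 (pledges 30, payoff 60): dropping to 0 → total 60, payoff 0. No gain.
Crew 2 (pledges 0, payoff 90): pledging 30 → total 120, payoff 60. No gain.
Crew 3 (pledges 60, payoff 30): dropping to 0 → total 30, payoff 0. No gain.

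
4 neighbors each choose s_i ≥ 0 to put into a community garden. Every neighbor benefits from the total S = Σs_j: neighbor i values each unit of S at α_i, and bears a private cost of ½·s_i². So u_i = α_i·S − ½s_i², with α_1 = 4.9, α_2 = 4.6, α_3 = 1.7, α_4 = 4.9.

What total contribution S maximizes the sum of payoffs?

64.4

Planner FOC: ∂(Σu_j)/∂s_i = (Σα_j) − s_i = 0, so s_i^SO = Σα_j = 16.1 for every i; S^SO = 64.4.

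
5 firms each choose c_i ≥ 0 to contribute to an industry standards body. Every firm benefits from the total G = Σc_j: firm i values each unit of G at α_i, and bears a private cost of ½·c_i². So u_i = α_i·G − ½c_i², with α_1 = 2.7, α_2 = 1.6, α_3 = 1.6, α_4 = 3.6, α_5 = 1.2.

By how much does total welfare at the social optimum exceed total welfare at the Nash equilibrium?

Firm i's FOC: ∂u_i/∂c_i = α_i − c_i = 0, so c_i* = α_i.
NE contributions = (2.7, 1.6, 1.6, 3.6, 1.2); G = 10.7.
W^NE = (Σα)·G − ½Σα_i² = 10.7² − ½·26.81 = 101.085.
Planner sets c_i = Σα_j = 10.7 for every i, so G^SO = 5·10.7 = 53.5.
W^SO = (Σα)·G^SO − ½·5·(Σα)² = (5/2)·10.7² = 286.225.
Deadweight loss = W^SO − W^NE = 185.14.

185.14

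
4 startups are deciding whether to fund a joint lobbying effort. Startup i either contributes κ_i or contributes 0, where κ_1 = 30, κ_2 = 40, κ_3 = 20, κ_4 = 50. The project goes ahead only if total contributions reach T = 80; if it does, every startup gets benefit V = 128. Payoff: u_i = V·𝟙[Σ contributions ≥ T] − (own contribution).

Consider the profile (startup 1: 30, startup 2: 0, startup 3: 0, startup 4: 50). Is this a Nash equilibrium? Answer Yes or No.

Yes

Total = 80 ≥ 80: provided.
Startup 1 (pledges 30, payoff 98): dropping to 0 → total 50, payoff 0. No gain.
Startup 2 (pledges 0, payoff 128): pledging 40 → total 120, payoff 88. No gain.
Startup 3 (pledges 0, payoff 128): pledging 20 → total 100, payoff 108. No gain.
Startup 4 (pledges 50, payoff 78): dropping to 0 → total 30, payoff 0. No gain.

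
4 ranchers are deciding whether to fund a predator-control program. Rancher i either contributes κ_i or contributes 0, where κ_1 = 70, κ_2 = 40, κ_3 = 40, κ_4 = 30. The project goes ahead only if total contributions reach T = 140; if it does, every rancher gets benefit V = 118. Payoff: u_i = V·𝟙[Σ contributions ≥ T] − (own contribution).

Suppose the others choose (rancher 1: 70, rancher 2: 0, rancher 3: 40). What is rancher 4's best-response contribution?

Others' total = 110. Contributing 30 brings total to 140 ≥ 140: gain V − κ_4 = 88.
Best response: 30.

30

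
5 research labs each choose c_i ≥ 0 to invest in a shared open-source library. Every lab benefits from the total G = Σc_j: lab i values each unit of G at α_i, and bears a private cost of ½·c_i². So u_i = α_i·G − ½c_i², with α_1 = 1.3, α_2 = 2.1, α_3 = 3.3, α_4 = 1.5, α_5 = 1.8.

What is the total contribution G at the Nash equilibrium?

Lab i's FOC: ∂u_i/∂c_i = α_i − c_i = 0, so c_i* = α_i.
NE contributions = (1.3, 2.1, 3.3, 1.5, 1.8); G = 10.

10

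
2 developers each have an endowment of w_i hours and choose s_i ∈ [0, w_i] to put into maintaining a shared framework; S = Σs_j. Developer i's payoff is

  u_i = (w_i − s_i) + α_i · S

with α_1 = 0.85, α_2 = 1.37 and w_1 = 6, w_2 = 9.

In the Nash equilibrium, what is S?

∂u_i/∂s_i = α_i − 1, so developer i contributes w_i if α_i > 1, else 0.
α_i > 1 for i ∈ {2}; NE contributions (0, 9), S = 9.

9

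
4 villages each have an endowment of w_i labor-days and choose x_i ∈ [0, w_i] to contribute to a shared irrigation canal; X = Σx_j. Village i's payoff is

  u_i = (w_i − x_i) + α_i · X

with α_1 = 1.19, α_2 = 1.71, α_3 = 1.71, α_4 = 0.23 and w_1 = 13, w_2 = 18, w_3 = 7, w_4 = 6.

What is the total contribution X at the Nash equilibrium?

38

∂u_i/∂x_i = α_i − 1, so village i contributes w_i if α_i > 1, else 0.
α_i > 1 for i ∈ {1, 2, 3}; NE contributions (13, 18, 7, 0), X = 38.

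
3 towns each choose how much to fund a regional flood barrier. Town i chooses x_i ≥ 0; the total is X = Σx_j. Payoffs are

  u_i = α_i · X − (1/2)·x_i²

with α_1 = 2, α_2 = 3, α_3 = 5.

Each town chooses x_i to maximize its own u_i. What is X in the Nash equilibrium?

Town i's FOC: ∂u_i/∂x_i = α_i − x_i = 0, so x_i* = α_i.
NE contributions = (2, 3, 5); X = 10.

10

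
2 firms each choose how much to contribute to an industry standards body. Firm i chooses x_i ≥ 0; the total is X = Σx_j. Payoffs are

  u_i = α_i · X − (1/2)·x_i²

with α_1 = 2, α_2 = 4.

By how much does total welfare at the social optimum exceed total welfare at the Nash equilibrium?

10

Firm i's FOC: ∂u_i/∂x_i = α_i − x_i = 0, so x_i* = α_i.
NE contributions = (2, 4); X = 6.
W^NE = (Σα)·X − ½Σα_i² = 6² − ½·20 = 26.
Planner sets x_i = Σα_j = 6 for every i, so X^SO = 2·6 = 12.
W^SO = (Σα)·X^SO − ½·2·(Σα)² = (2/2)·6² = 36.
Deadweight loss = W^SO − W^NE = 10.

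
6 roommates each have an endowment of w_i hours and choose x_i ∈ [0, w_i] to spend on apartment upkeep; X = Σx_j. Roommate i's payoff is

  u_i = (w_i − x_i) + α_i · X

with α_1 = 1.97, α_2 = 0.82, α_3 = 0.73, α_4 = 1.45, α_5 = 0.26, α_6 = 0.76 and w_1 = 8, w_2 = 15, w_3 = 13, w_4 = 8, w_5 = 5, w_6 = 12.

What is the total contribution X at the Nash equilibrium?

∂u_i/∂x_i = α_i − 1, so roommate i contributes w_i if α_i > 1, else 0.
α_i > 1 for i ∈ {1, 4}; NE contributions (8, 0, 0, 8, 0, 0), X = 16.

16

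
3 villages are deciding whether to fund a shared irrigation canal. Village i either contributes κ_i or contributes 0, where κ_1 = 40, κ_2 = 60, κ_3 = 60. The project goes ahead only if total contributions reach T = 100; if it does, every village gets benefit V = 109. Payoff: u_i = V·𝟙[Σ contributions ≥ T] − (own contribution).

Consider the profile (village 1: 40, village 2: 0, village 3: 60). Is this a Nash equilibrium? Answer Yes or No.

Yes

Total = 100 ≥ 100: provided.
Village 1 (pledges 40, payoff 69): dropping to 0 → total 60, payoff 0. No gain.
Village 2 (pledges 0, payoff 109): pledging 60 → total 160, payoff 49. No gain.
Village 3 (pledges 60, payoff 49): dropping to 0 → total 40, payoff 0. No gain.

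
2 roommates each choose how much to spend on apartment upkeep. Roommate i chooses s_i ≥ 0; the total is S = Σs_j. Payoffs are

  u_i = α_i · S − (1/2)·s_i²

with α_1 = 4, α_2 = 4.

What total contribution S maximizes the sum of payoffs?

16

Planner FOC: ∂(Σu_j)/∂s_i = (Σα_j) − s_i = 0, so s_i^SO = Σα_j = 8 for every i; S^SO = 16.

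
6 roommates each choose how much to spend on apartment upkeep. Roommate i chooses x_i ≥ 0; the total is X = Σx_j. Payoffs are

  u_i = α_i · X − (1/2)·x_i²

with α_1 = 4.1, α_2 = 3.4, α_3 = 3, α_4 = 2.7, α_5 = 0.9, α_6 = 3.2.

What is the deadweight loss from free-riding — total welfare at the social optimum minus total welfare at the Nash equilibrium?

Roommate i's FOC: ∂u_i/∂x_i = α_i − x_i = 0, so x_i* = α_i.
NE contributions = (4.1, 3.4, 3, 2.7, 0.9, 3.2); X = 17.3.
W^NE = (Σα)·X − ½Σα_i² = 17.3² − ½·55.71 = 271.435.
Planner sets x_i = Σα_j = 17.3 for every i, so X^SO = 6·17.3 = 103.8.
W^SO = (Σα)·X^SO − ½·6·(Σα)² = (6/2)·17.3² = 897.87.
Deadweight loss = W^SO − W^NE = 626.435.

626.435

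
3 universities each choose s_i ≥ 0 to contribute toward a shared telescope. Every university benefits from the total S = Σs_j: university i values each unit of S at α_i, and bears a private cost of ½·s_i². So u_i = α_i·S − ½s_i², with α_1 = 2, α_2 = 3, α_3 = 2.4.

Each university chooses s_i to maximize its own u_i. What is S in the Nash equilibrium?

7.4

University i's FOC: ∂u_i/∂s_i = α_i − s_i = 0, so s_i* = α_i.
NE contributions = (2, 3, 2.4); S = 7.4.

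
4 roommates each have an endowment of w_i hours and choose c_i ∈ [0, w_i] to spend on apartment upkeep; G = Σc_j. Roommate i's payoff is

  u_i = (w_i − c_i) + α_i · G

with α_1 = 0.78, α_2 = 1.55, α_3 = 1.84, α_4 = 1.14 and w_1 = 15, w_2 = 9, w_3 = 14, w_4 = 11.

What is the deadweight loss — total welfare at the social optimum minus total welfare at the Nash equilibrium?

∂u_i/∂c_i = α_i − 1, so roommate i contributes w_i if α_i > 1, else 0.
α_i > 1 for i ∈ {2, 3, 4}; NE contributions (0, 9, 14, 11), G = 34.
W^NE = Σw_i − G^NE + (Σα_i)·G^NE = 49 + 4.31·34 = 195.54.
Planner: ∂(Σu_j)/∂c_i = Σα_j − 1 = 4.31 > 0, so everyone contributes w_i; G^SO = 49, W^SO = 49 + 4.31·49 = 260.19.
Deadweight loss = 64.65.

64.65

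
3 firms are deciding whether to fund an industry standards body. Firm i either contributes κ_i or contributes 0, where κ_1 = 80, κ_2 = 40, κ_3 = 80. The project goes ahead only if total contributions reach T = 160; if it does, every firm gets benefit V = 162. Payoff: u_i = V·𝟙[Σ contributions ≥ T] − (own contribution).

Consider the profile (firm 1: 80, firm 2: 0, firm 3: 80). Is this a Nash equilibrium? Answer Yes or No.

Yes

Total = 160 ≥ 160: provided.
Firm 1 (pledges 80, payoff 82): dropping to 0 → total 80, payoff 0. No gain.
Firm 2 (pledges 0, payoff 162): pledging 40 → total 200, payoff 122. No gain.
Firm 3 (pledges 80, payoff 82): dropping to 0 → total 80, payoff 0. No gain.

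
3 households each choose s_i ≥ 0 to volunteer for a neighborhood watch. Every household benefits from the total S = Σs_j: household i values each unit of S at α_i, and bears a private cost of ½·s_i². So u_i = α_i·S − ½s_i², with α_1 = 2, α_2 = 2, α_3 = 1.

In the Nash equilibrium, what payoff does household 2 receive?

Household i's FOC: ∂u_i/∂s_i = α_i − s_i = 0, so s_i* = α_i.
NE contributions = (2, 2, 1); S = 5.
u_2 = α_2·S − ½·(s_2)² = 2·5 − ½·2² = 8.

8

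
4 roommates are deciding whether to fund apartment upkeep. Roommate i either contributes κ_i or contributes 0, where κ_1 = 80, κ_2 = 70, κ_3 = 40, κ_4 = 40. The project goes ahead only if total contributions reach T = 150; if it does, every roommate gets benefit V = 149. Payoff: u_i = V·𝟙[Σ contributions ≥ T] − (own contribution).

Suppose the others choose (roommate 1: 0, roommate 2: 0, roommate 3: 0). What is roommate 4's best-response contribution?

0

Others' total = 0. Even contributing 40 gives 40 < 150: no benefit either way.
Best response: 0.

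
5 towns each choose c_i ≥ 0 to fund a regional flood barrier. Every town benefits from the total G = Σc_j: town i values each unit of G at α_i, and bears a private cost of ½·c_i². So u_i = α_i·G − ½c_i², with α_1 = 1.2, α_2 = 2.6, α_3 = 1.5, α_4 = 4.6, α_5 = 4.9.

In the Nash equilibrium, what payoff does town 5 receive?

Town i's FOC: ∂u_i/∂c_i = α_i − c_i = 0, so c_i* = α_i.
NE contributions = (1.2, 2.6, 1.5, 4.6, 4.9); G = 14.8.
u_5 = α_5·G − ½·(c_5)² = 4.9·14.8 − ½·4.9² = 60.515.

60.515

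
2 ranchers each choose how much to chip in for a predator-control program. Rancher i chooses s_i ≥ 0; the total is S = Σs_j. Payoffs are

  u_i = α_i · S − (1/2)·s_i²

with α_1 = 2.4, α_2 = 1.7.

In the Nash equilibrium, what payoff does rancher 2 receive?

5.525

Rancher i's FOC: ∂u_i/∂s_i = α_i − s_i = 0, so s_i* = α_i.
NE contributions = (2.4, 1.7); S = 4.1.
u_2 = α_2·S − ½·(s_2)² = 1.7·4.1 − ½·1.7² = 5.525.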